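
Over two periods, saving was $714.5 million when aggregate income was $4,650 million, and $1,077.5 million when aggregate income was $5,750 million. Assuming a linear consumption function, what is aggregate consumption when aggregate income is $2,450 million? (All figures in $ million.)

C = 2461.5

MPS = ΔS/ΔY = (1077.5 − 714.5)/(5750 − 4650) = 363/1100 = 0.33
MPC = 1 − MPS = 0.67
Autonomous saving = 714.5 − 0.33(4650) = -820, so a = 820
C = 820 + 0.67(2450) = 820 + 1641.5 = 2461.5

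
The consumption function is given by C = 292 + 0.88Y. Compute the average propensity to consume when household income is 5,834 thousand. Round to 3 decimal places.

APC = 0.930

C = 292 + 0.88(5834) = 5425.92
APC = C/Y = 5425.92/5834 = 0.930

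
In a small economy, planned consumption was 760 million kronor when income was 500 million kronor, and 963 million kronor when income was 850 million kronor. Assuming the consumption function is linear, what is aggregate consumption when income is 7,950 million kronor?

C = 5081

MPC = (963 − 760)/(850 − 500) = 203/350 = 0.58
a = 760 − 0.58(500) = 760 − 290 = 470
C = 470 + 0.58(7950) = 470 + 4611 = 5081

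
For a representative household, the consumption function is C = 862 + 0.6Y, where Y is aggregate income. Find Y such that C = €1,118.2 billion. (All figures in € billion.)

862 + 0.6Y = 1118.2
0.6Y = 256.2, so Y = 256.2/0.6 = 427

Y = 427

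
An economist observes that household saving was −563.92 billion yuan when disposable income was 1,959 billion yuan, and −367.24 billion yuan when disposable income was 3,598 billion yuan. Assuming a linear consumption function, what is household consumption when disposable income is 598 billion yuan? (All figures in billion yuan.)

C = 1325.24

MPS = ΔS/ΔY = (-367.24 − (-563.92))/(3598 − 1959) = 196.68/1639 = 0.12
MPC = 1 − MPS = 0.88
Autonomous saving = -563.92 − 0.12(1959) = -799, so a = 799
C = 799 + 0.88(598) = 799 + 526.24 = 1325.24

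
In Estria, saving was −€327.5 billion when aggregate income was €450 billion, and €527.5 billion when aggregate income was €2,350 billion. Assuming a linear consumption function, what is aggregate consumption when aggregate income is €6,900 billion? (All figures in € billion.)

C = 4325

MPS = ΔS/ΔY = (527.5 − (-327.5))/(2350 − 450) = 855/1900 = 0.45
MPC = 1 − MPS = 0.55
Autonomous saving = -327.5 − 0.45(450) = -530, so a = 530
C = 530 + 0.55(6900) = 530 + 3795 = 4325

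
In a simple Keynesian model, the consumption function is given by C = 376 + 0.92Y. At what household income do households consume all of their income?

Y = 4700

At break-even, C = Y: 376 + 0.92Y = Y
0.08Y = 376, so Y = 376/0.08 = 4700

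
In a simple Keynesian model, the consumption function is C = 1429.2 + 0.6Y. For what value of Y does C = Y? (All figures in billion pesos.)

At break-even, C = Y: 1429.2 + 0.6Y = Y
0.4Y = 1429.2, so Y = 1429.2/0.4 = 3573

Y = 3573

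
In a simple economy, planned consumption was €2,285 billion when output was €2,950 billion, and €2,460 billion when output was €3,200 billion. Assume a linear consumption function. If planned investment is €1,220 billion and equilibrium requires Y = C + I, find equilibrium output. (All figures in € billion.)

MPC = (2460 − 2285)/(3200 − 2950) = 175/250 = 0.7
a = 2285 − 0.7(2950) = 220
Equilibrium: Y = 220 + 0.7Y + 1220
0.3Y = 1440, so Y = 1440/0.3 = 4800

Y = 4800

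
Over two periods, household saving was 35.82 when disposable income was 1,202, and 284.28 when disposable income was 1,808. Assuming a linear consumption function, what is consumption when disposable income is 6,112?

C = 4063.08

MPS = ΔS/ΔY = (284.28 − 35.82)/(1808 − 1202) = 248.46/606 = 0.41
MPC = 1 − MPS = 0.59
Autonomous saving = 35.82 − 0.41(1202) = -457, so a = 457
C = 457 + 0.59(6112) = 457 + 3606.08 = 4063.08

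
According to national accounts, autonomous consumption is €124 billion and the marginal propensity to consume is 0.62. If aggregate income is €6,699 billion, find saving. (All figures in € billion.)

S = 2421.62

C = 124 + 0.62(6699) = 124 + 4153.38 = 4277.38
S = Y − C = 6699 − 4277.38 = 2421.62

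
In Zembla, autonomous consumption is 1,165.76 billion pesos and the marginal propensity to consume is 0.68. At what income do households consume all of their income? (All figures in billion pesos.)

Y = 3643

At break-even, C = Y: 1165.76 + 0.68Y = Y
0.32Y = 1165.76, so Y = 1165.76/0.32 = 3643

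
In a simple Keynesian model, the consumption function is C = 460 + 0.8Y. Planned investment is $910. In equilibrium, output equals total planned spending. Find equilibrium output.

Y = 6850

Y = C + I = 460 + 0.8Y + 910
Y − 0.8Y = 1370
0.2Y = 1370, so Y = 1370/0.2 = 6850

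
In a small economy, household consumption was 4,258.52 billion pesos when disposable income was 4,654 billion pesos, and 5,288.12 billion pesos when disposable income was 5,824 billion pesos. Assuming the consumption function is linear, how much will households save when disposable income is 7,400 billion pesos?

S = 725

MPC = (5288.12 − 4258.52)/(5824 − 4654) = 1029.6/1170 = 0.88
a = 4258.52 − 0.88(4654) = 4258.52 − 4095.52 = 163
C = 163 + 0.88(7400) = 6675
S = 7400 − 6675 = 725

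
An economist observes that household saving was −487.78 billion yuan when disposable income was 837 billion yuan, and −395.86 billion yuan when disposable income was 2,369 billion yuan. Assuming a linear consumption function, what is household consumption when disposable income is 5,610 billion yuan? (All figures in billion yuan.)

MPS = ΔS/ΔY = (-395.86 − (-487.78))/(2369 − 837) = 91.92/1532 = 0.06
MPC = 1 − MPS = 0.94
Autonomous saving = -487.78 − 0.06(837) = -538, so a = 538
C = 538 + 0.94(5610) = 538 + 5273.4 = 5811.4

C = 5811.4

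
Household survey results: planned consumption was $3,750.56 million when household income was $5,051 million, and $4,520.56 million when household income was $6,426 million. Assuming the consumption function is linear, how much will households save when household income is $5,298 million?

MPC = (4520.56 − 3750.56)/(6426 − 5051) = 770/1375 = 0.56
a = 3750.56 − 0.56(5051) = 3750.56 − 2828.56 = 922
C = 922 + 0.56(5298) = 3888.88
S = 5298 − 3888.88 = 1409.12

S = 1409.12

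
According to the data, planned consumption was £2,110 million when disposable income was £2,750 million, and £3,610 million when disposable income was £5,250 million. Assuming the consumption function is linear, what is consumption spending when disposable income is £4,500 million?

C = 3160

MPC = (3610 − 2110)/(5250 − 2750) = 1500/2500 = 0.6
a = 2110 − 0.6(2750) = 2110 − 1650 = 460
C = 460 + 0.6(4500) = 460 + 2700 = 3160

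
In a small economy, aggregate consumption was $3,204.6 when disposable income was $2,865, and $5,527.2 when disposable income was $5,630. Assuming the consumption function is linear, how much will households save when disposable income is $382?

S = -736.88

MPC = (5527.2 − 3204.6)/(5630 − 2865) = 2322.6/2765 = 0.84
a = 3204.6 − 0.84(2865) = 3204.6 − 2406.6 = 798
C = 798 + 0.84(382) = 1118.88
S = 382 − 1118.88 = -736.88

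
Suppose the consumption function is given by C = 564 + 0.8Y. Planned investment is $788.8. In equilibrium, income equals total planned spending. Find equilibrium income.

Y = 6764

Y = C + I = 564 + 0.8Y + 788.8
Y − 0.8Y = 1352.8
0.2Y = 1352.8, so Y = 1352.8/0.2 = 6764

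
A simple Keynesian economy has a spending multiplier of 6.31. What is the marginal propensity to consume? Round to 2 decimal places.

k = 1/(1 − MPC), so 1 − MPC = 1/k = 1/6.31 = 0.1585
MPC = 1 − 0.1585 = 0.84

MPC = 0.84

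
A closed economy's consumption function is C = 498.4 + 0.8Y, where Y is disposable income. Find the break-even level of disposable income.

Y = 2492

At break-even, C = Y: 498.4 + 0.8Y = Y
0.2Y = 498.4, so Y = 498.4/0.2 = 2492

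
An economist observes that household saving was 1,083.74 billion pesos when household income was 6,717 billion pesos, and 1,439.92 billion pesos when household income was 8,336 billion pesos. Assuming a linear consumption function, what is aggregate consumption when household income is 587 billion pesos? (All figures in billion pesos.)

C = 851.86

MPS = ΔS/ΔY = (1439.92 − 1083.74)/(8336 − 6717) = 356.18/1619 = 0.22
MPC = 1 − MPS = 0.78
Autonomous saving = 1083.74 − 0.22(6717) = -394, so a = 394
C = 394 + 0.78(587) = 394 + 457.86 = 851.86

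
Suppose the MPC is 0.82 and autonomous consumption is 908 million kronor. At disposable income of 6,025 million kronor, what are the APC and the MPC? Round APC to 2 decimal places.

MPC = 0.82 (the slope of the consumption function)
C = 908 + 0.82(6025) = 5848.5, so APC = 5848.5/6025 = 0.97

APC = 0.97; MPC = 0.82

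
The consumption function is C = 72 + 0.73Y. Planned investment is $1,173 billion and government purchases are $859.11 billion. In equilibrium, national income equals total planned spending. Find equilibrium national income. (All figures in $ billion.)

Y = 7793

Y = C + I + G = 72 + 0.73Y + 1173 + 859.11
Y − 0.73Y = 2104.11
0.27Y = 2104.11, so Y = 2104.11/0.27 = 7793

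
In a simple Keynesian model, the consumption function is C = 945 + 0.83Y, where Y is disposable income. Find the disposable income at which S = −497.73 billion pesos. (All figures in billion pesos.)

S = Y − C = -945 + 0.17Y
-945 + 0.17Y = -497.73, so 0.17Y = 447.27 and Y = 2631

Y = 2631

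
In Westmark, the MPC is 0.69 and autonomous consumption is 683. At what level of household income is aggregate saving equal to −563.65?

Y = 385

S = Y − C = -683 + 0.31Y
-683 + 0.31Y = -563.65, so 0.31Y = 119.35 and Y = 385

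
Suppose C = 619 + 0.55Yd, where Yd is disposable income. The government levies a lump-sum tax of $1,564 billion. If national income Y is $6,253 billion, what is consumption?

Yd = Y − T = 6253 − 1564 = 4689
C = 619 + 0.55(4689) = 619 + 2578.95 = 3197.95

C = 3197.95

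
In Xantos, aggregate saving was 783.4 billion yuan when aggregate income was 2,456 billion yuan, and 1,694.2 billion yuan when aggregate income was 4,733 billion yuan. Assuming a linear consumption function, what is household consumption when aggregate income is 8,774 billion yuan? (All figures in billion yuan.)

MPS = ΔS/ΔY = (1694.2 − 783.4)/(4733 − 2456) = 910.8/2277 = 0.4
MPC = 1 − MPS = 0.6
Autonomous saving = 783.4 − 0.4(2456) = -199, so a = 199
C = 199 + 0.6(8774) = 199 + 5264.4 = 5463.4

C = 5463.4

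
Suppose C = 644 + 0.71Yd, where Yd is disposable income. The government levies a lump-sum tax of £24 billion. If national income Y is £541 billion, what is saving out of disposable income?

S = -494.07

Yd = Y − T = 541 − 24 = 517
C = 644 + 0.71(517) = 644 + 367.07 = 1011.07
S = Yd − C = 517 − 1011.07 = -494.07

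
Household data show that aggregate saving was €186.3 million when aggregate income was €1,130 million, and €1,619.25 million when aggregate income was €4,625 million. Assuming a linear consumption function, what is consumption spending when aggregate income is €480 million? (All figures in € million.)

MPS = ΔS/ΔY = (1619.25 − 186.3)/(4625 − 1130) = 1432.95/3495 = 0.41
MPC = 1 − MPS = 0.59
Autonomous saving = 186.3 − 0.41(1130) = -277, so a = 277
C = 277 + 0.59(480) = 277 + 283.2 = 560.2

C = 560.2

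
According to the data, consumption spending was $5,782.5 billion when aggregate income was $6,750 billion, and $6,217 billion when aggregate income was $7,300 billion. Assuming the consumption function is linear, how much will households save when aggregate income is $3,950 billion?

S = 379.5

MPC = (6217 − 5782.5)/(7300 − 6750) = 434.5/550 = 0.79
a = 5782.5 − 0.79(6750) = 5782.5 − 5332.5 = 450
C = 450 + 0.79(3950) = 3570.5
S = 3950 − 3570.5 = 379.5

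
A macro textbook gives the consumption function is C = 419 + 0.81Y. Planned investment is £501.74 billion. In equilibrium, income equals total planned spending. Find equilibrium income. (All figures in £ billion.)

Y = C + I = 419 + 0.81Y + 501.74
Y − 0.81Y = 920.74
0.19Y = 920.74, so Y = 920.74/0.19 = 4846

Y = 4846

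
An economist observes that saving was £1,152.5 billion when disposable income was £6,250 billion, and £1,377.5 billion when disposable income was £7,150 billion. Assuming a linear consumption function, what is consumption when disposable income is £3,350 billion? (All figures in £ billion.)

MPS = ΔS/ΔY = (1377.5 − 1152.5)/(7150 − 6250) = 225/900 = 0.25
MPC = 1 − MPS = 0.75
Autonomous saving = 1152.5 − 0.25(6250) = -410, so a = 410
C = 410 + 0.75(3350) = 410 + 2512.5 = 2922.5

C = 2922.5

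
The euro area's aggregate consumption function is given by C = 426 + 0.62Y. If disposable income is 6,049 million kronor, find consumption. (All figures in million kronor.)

C = 4176.38

C = 426 + 0.62(6049) = 426 + 3750.38 = 4176.38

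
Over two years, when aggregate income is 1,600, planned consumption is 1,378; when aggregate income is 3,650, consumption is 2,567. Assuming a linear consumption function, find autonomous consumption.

MPC = ΔC/ΔY = (2567 − 1378)/(3650 − 1600) = 1189/2050 = 0.58
a = C − MPC·Y = 1378 − 0.58(1600) = 1378 − 928 = 450

a = 450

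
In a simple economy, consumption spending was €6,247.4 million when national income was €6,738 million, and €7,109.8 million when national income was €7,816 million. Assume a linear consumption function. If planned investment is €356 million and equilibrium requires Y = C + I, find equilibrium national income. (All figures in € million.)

Y = 6065

MPC = (7109.8 − 6247.4)/(7816 − 6738) = 862.4/1078 = 0.8
a = 6247.4 − 0.8(6738) = 857
Equilibrium: Y = 857 + 0.8Y + 356
0.2Y = 1213, so Y = 1213/0.2 = 6065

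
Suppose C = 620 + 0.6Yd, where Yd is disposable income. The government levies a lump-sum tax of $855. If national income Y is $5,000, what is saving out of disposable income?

S = 1038

Yd = Y − T = 5000 − 855 = 4145
C = 620 + 0.6(4145) = 620 + 2487 = 3107
S = Yd − C = 4145 − 3107 = 1038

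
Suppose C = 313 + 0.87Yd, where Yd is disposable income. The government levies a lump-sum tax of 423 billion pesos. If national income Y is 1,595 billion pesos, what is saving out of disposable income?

S = -160.64

Yd = Y − T = 1595 − 423 = 1172
C = 313 + 0.87(1172) = 313 + 1019.64 = 1332.64
S = Yd − C = 1172 − 1332.64 = -160.64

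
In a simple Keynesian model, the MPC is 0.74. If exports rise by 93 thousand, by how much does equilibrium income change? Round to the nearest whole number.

The multiplier is 1/(1 − MPC) = 1/0.26.
ΔY = 93/0.26 = 357.69 ≈ 358

ΔY ≈ 358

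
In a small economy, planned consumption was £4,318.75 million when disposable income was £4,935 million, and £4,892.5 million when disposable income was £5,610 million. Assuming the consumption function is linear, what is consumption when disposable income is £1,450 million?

MPC = (4892.5 − 4318.75)/(5610 − 4935) = 573.75/675 = 0.85
a = 4318.75 − 0.85(4935) = 4318.75 − 4194.75 = 124
C = 124 + 0.85(1450) = 124 + 1232.5 = 1356.5

C = 1356.5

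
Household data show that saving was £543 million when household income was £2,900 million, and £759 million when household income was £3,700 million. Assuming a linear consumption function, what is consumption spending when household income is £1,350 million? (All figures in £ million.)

C = 1225.5

MPS = ΔS/ΔY = (759 − 543)/(3700 − 2900) = 216/800 = 0.27
MPC = 1 − MPS = 0.73
Autonomous saving = 543 − 0.27(2900) = -240, so a = 240
C = 240 + 0.73(1350) = 240 + 985.5 = 1225.5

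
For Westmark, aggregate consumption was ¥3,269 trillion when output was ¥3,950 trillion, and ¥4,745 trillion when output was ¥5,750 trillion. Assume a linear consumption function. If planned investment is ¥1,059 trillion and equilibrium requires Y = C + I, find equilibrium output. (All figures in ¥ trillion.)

Y = 6050

MPC = (4745 − 3269)/(5750 − 3950) = 1476/1800 = 0.82
a = 3269 − 0.82(3950) = 30
Equilibrium: Y = 30 + 0.82Y + 1059
0.18Y = 1089, so Y = 1089/0.18 = 6050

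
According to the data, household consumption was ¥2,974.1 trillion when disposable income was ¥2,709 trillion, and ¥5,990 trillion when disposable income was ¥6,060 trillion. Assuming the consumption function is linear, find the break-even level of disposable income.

Y = 5360

MPC = (5990 − 2974.1)/(6060 − 2709) = 3015.9/3351 = 0.9
a = 2974.1 − 0.9(2709) = 2974.1 − 2438.1 = 536
Break-even: Y = a/(1−MPC) = 536/0.1 = 5360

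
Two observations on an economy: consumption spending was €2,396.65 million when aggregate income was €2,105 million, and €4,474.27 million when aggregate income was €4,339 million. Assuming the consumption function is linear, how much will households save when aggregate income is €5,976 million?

MPC = (4474.27 − 2396.65)/(4339 − 2105) = 2077.62/2234 = 0.93
a = 2396.65 − 0.93(2105) = 2396.65 − 1957.65 = 439
C = 439 + 0.93(5976) = 5996.68
S = 5976 − 5996.68 = -20.68

S = -20.68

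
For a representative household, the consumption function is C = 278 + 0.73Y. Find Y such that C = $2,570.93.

278 + 0.73Y = 2570.93
0.73Y = 2292.93, so Y = 2292.93/0.73 = 3141

Y = 3141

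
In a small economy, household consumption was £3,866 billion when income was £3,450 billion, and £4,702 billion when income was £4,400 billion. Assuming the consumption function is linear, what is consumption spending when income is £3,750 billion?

MPC = (4702 − 3866)/(4400 − 3450) = 836/950 = 0.88
a = 3866 − 0.88(3450) = 3866 − 3036 = 830
C = 830 + 0.88(3750) = 830 + 3300 = 4130

C = 4130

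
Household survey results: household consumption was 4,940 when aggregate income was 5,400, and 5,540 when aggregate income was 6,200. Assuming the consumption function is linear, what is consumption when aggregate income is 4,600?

C = 4340

MPC = (5540 − 4940)/(6200 − 5400) = 600/800 = 0.75
a = 4940 − 0.75(5400) = 4940 − 4050 = 890
C = 890 + 0.75(4600) = 890 + 3450 = 4340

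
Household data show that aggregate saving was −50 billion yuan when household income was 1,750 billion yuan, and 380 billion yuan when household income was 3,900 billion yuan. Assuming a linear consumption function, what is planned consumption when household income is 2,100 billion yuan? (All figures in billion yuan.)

MPS = ΔS/ΔY = (380 − (-50))/(3900 − 1750) = 430/2150 = 0.2
MPC = 1 − MPS = 0.8
Autonomous saving = -50 − 0.2(1750) = -400, so a = 400
C = 400 + 0.8(2100) = 400 + 1680 = 2080

C = 2080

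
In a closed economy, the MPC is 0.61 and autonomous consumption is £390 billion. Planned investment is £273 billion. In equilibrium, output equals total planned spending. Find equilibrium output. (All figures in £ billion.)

Y = 1700

Y = C + I = 390 + 0.61Y + 273
Y − 0.61Y = 663
0.39Y = 663, so Y = 663/0.39 = 1700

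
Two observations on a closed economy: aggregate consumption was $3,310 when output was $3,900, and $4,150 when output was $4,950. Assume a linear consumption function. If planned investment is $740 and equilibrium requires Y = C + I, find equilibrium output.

Y = 4650

MPC = (4150 − 3310)/(4950 − 3900) = 840/1050 = 0.8
a = 3310 − 0.8(3900) = 190
Equilibrium: Y = 190 + 0.8Y + 740
0.2Y = 930, so Y = 930/0.2 = 4650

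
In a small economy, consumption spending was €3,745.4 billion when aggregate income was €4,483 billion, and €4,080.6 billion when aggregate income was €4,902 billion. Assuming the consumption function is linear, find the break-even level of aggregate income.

Y = 795

MPC = (4080.6 − 3745.4)/(4902 − 4483) = 335.2/419 = 0.8
a = 3745.4 − 0.8(4483) = 3745.4 − 3586.4 = 159
Break-even: Y = a/(1−MPC) = 159/0.2 = 795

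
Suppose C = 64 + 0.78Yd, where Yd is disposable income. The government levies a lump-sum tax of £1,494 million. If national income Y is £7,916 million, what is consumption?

C = 5073.16

Yd = Y − T = 7916 − 1494 = 6422
C = 64 + 0.78(6422) = 64 + 5009.16 = 5073.16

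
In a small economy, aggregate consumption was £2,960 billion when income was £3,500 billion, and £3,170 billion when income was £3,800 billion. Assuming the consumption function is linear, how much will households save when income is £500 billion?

MPC = (3170 − 2960)/(3800 − 3500) = 210/300 = 0.7
a = 2960 − 0.7(3500) = 2960 − 2450 = 510
C = 510 + 0.7(500) = 860
S = 500 − 860 = -360

S = -360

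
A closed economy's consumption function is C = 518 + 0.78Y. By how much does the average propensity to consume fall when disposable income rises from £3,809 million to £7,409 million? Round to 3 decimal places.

At Y = 3809: C = 518 + 0.78(3809) = 3489.02, APC = 3489.02/3809 = 0.9160
At Y = 7409: C = 6297.02, APC = 6297.02/7409 = 0.8499
Fall in APC = 0.9160 − 0.8499 = 0.0661 ≈ 0.066

ΔAPC = 0.066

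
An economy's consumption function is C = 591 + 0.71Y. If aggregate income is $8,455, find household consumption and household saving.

C = 6594.05; S = 1860.95

C = 591 + 0.71(8455) = 591 + 6003.05 = 6594.05
S = Y − C = 8455 − 6594.05 = 1860.95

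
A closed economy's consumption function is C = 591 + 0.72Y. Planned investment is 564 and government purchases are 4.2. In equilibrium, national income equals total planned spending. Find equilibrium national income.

Y = 4140

Y = C + I + G = 591 + 0.72Y + 564 + 4.2
Y − 0.72Y = 1159.2
0.28Y = 1159.2, so Y = 1159.2/0.28 = 4140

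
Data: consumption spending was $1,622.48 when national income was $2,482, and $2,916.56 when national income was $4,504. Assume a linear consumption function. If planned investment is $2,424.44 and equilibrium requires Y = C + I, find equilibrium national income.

Y = 6829

MPC = (2916.56 − 1622.48)/(4504 − 2482) = 1294.08/2022 = 0.64
a = 1622.48 − 0.64(2482) = 34
Equilibrium: Y = 34 + 0.64Y + 2424.44
0.36Y = 2458.44, so Y = 2458.44/0.36 = 6829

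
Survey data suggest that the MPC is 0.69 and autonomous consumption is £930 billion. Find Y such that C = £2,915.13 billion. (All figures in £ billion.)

Y = 2877

930 + 0.69Y = 2915.13
0.69Y = 1985.13, so Y = 1985.13/0.69 = 2877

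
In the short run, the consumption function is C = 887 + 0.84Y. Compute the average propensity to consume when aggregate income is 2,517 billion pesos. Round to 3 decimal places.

APC = 1.192

C = 887 + 0.84(2517) = 3001.28
APC = C/Y = 3001.28/2517 = 1.192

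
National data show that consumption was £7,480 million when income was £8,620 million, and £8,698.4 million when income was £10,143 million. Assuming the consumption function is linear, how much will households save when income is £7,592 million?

MPC = (8698.4 − 7480)/(10143 − 8620) = 1218.4/1523 = 0.8
a = 7480 − 0.8(8620) = 7480 − 6896 = 584
C = 584 + 0.8(7592) = 6657.6
S = 7592 − 6657.6 = 934.4

S = 934.4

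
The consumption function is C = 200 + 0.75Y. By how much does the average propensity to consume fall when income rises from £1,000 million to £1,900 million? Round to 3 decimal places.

ΔAPC = 0.095

At Y = 1000: C = 200 + 0.75(1000) = 950, APC = 950/1000 = 0.9500
At Y = 1900: C = 1625, APC = 1625/1900 = 0.8553
Fall in APC = 0.9500 − 0.8553 = 0.0947 ≈ 0.095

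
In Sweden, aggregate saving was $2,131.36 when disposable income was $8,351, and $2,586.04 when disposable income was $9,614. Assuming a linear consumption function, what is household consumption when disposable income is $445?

C = 1159.8

MPS = ΔS/ΔY = (2586.04 − 2131.36)/(9614 − 8351) = 454.68/1263 = 0.36
MPC = 1 − MPS = 0.64
Autonomous saving = 2131.36 − 0.36(8351) = -875, so a = 875
C = 875 + 0.64(445) = 875 + 284.8 = 1159.8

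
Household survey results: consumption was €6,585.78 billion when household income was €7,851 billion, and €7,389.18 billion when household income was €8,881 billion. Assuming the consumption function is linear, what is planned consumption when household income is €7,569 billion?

MPC = (7389.18 − 6585.78)/(8881 − 7851) = 803.4/1030 = 0.78
a = 6585.78 − 0.78(7851) = 6585.78 − 6123.78 = 462
C = 462 + 0.78(7569) = 462 + 5903.82 = 6365.82

C = 6365.82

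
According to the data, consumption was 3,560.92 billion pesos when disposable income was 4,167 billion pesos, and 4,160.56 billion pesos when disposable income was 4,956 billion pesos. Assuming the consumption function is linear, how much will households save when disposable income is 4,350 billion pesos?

S = 650

MPC = (4160.56 − 3560.92)/(4956 − 4167) = 599.64/789 = 0.76
a = 3560.92 − 0.76(4167) = 3560.92 − 3166.92 = 394
C = 394 + 0.76(4350) = 3700
S = 4350 − 3700 = 650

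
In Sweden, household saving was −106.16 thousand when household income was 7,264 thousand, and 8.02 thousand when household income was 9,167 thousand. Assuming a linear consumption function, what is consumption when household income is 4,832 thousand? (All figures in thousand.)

MPS = ΔS/ΔY = (8.02 − (-106.16))/(9167 − 7264) = 114.18/1903 = 0.06
MPC = 1 − MPS = 0.94
Autonomous saving = -106.16 − 0.06(7264) = -542, so a = 542
C = 542 + 0.94(4832) = 542 + 4542.08 = 5084.08

C = 5084.08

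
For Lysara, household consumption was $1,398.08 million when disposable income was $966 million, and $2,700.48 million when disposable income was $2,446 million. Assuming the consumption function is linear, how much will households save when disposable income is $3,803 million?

MPC = (2700.48 − 1398.08)/(2446 − 966) = 1302.4/1480 = 0.88
a = 1398.08 − 0.88(966) = 1398.08 − 850.08 = 548
C = 548 + 0.88(3803) = 3894.64
S = 3803 − 3894.64 = -91.64

S = -91.64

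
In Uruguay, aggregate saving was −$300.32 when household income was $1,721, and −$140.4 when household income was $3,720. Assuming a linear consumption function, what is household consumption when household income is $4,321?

MPS = ΔS/ΔY = (-140.4 − (-300.32))/(3720 − 1721) = 159.92/1999 = 0.08
MPC = 1 − MPS = 0.92
Autonomous saving = -300.32 − 0.08(1721) = -438, so a = 438
C = 438 + 0.92(4321) = 438 + 3975.32 = 4413.32

C = 4413.32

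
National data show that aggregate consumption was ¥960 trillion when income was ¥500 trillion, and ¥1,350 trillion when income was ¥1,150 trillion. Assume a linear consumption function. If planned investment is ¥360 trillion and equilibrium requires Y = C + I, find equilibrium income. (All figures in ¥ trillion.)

MPC = (1350 − 960)/(1150 − 500) = 390/650 = 0.6
a = 960 − 0.6(500) = 660
Equilibrium: Y = 660 + 0.6Y + 360
0.4Y = 1020, so Y = 1020/0.4 = 2550

Y = 2550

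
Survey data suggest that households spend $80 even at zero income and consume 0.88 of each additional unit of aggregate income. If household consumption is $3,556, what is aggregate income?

Y = 3950

80 + 0.88Y = 3556
0.88Y = 3476, so Y = 3476/0.88 = 3950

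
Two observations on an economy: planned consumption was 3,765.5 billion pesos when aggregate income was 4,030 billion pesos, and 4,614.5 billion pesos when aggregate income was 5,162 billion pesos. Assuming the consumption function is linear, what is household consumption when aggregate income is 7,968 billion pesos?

MPC = (4614.5 − 3765.5)/(5162 − 4030) = 849/1132 = 0.75
a = 3765.5 − 0.75(4030) = 3765.5 − 3022.5 = 743
C = 743 + 0.75(7968) = 743 + 5976 = 6719

C = 6719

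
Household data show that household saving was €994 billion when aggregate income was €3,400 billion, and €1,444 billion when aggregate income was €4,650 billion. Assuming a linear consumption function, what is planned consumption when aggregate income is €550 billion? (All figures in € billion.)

C = 582

MPS = ΔS/ΔY = (1444 − 994)/(4650 − 3400) = 450/1250 = 0.36
MPC = 1 − MPS = 0.64
Autonomous saving = 994 − 0.36(3400) = -230, so a = 230
C = 230 + 0.64(550) = 230 + 352 = 582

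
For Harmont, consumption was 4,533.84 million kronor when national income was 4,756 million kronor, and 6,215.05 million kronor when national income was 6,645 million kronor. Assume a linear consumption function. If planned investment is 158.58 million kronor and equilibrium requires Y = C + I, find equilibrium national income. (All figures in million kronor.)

MPC = (6215.05 − 4533.84)/(6645 − 4756) = 1681.21/1889 = 0.89
a = 4533.84 − 0.89(4756) = 301
Equilibrium: Y = 301 + 0.89Y + 158.58
0.11Y = 459.58, so Y = 459.58/0.11 = 4178

Y = 4178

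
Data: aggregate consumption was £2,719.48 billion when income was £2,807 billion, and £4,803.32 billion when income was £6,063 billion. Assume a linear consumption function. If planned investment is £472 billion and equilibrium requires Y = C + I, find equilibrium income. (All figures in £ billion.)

Y = 3875

MPC = (4803.32 − 2719.48)/(6063 − 2807) = 2083.84/3256 = 0.64
a = 2719.48 − 0.64(2807) = 923
Equilibrium: Y = 923 + 0.64Y + 472
0.36Y = 1395, so Y = 1395/0.36 = 3875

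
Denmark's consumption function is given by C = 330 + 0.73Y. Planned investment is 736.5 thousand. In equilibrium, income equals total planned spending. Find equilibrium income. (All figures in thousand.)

Y = C + I = 330 + 0.73Y + 736.5
Y − 0.73Y = 1066.5
0.27Y = 1066.5, so Y = 1066.5/0.27 = 3950

Y = 3950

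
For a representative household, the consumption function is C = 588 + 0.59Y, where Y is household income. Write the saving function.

S = Y − C = Y − (588 + 0.59Y) = -588 + (1 − 0.59)Y

S = -588 + 0.41Y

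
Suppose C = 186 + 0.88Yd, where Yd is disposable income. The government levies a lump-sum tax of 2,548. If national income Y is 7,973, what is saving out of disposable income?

S = 465

Yd = Y − T = 7973 − 2548 = 5425
C = 186 + 0.88(5425) = 186 + 4774 = 4960
S = Yd − C = 5425 − 4960 = 465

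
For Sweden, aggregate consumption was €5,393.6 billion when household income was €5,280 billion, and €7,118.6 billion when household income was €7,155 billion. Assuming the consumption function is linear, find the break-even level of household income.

Y = 6700

MPC = (7118.6 − 5393.6)/(7155 − 5280) = 1725/1875 = 0.92
a = 5393.6 − 0.92(5280) = 5393.6 − 4857.6 = 536
Break-even: Y = a/(1−MPC) = 536/0.08 = 6700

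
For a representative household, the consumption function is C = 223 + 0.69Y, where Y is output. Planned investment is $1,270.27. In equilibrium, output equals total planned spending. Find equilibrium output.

Y = C + I = 223 + 0.69Y + 1270.27
Y − 0.69Y = 1493.27
0.31Y = 1493.27, so Y = 1493.27/0.31 = 4817

Y = 4817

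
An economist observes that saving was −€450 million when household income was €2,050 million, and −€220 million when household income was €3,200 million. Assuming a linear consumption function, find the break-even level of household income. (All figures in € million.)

MPS = ΔS/ΔY = (-220 − (-450))/(3200 − 2050) = 230/1150 = 0.2
MPC = 1 − MPS = 0.8
From S(2050) = -450: −a + 0.2(2050) = -450, so a = 410 − (-450) = 860
Break-even (S = 0): Y = a/MPS = 860/0.2 = 4300

Y = 4300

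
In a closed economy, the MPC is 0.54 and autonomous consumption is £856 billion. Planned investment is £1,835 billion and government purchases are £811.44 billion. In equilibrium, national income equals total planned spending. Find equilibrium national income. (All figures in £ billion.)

Y = C + I + G = 856 + 0.54Y + 1835 + 811.44
Y − 0.54Y = 3502.44
0.46Y = 3502.44, so Y = 3502.44/0.46 = 7614

Y = 7614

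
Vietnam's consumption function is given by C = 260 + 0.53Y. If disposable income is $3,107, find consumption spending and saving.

C = 260 + 0.53(3107) = 260 + 1646.71 = 1906.71
S = Y − C = 3107 − 1906.71 = 1200.29

C = 1906.71; S = 1200.29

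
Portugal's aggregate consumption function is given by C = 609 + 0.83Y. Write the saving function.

S = -609 + 0.17Y

S = Y − C = Y − (609 + 0.83Y) = -609 + (1 − 0.83)Y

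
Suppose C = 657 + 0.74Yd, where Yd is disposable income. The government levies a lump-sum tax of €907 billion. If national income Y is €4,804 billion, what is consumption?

Yd = Y − T = 4804 − 907 = 3897
C = 657 + 0.74(3897) = 657 + 2883.78 = 3540.78

C = 3540.78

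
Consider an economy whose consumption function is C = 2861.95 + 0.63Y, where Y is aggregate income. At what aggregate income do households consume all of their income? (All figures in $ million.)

At break-even, C = Y: 2861.95 + 0.63Y = Y
0.37Y = 2861.95, so Y = 2861.95/0.37 = 7735

Y = 7735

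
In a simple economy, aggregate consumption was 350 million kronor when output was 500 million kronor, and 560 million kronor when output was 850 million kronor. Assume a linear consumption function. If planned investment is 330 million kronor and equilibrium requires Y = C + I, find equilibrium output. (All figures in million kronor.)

MPC = (560 − 350)/(850 − 500) = 210/350 = 0.6
a = 350 − 0.6(500) = 50
Equilibrium: Y = 50 + 0.6Y + 330
0.4Y = 380, so Y = 380/0.4 = 950

Y = 950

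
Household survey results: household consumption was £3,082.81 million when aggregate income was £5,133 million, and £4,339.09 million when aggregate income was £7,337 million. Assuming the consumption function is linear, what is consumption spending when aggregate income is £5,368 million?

MPC = (4339.09 − 3082.81)/(7337 − 5133) = 1256.28/2204 = 0.57
a = 3082.81 − 0.57(5133) = 3082.81 − 2925.81 = 157
C = 157 + 0.57(5368) = 157 + 3059.76 = 3216.76

C = 3216.76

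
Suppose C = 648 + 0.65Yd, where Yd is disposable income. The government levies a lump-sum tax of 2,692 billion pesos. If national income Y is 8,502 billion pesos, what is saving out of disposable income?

S = 1385.5

Yd = Y − T = 8502 − 2692 = 5810
C = 648 + 0.65(5810) = 648 + 3776.5 = 4424.5
S = Yd − C = 5810 − 4424.5 = 1385.5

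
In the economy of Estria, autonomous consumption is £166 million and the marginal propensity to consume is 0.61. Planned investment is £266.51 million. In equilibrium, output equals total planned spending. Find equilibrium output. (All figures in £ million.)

Y = 1109

Y = C + I = 166 + 0.61Y + 266.51
Y − 0.61Y = 432.51
0.39Y = 432.51, so Y = 432.51/0.39 = 1109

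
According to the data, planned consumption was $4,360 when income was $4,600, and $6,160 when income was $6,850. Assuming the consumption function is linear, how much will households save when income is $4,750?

MPC = (6160 − 4360)/(6850 − 4600) = 1800/2250 = 0.8
a = 4360 − 0.8(4600) = 4360 − 3680 = 680
C = 680 + 0.8(4750) = 4480
S = 4750 − 4480 = 270

S = 270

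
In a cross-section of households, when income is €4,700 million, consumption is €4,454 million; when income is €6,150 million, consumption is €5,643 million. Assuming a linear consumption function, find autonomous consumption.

MPC = ΔC/ΔY = (5643 − 4454)/(6150 − 4700) = 1189/1450 = 0.82
a = C − MPC·Y = 4454 − 0.82(4700) = 4454 − 3854 = 600

a = 600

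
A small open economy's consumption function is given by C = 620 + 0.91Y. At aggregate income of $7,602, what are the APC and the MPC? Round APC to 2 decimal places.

APC = 0.99; MPC = 0.91

MPC = 0.91 (the slope of the consumption function)
C = 620 + 0.91(7602) = 7537.82, so APC = 7537.82/7602 = 0.99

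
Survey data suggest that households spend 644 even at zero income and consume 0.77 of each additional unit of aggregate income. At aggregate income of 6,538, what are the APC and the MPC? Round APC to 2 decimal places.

MPC = 0.77 (the slope of the consumption function)
C = 644 + 0.77(6538) = 5678.26, so APC = 5678.26/6538 = 0.87

APC = 0.87; MPC = 0.77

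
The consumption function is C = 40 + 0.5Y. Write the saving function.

S = -40 + 0.5Y

S = Y − C = Y − (40 + 0.5Y) = -40 + (1 − 0.5)Y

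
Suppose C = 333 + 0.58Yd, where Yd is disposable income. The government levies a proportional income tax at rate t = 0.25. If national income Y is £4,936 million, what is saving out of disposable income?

Yd = (1 − 0.25)(4936) = 0.75(4936) = 3702
C = 333 + 0.58(3702) = 333 + 2147.16 = 2480.16
S = Yd − C = 3702 − 2480.16 = 1221.84

S = 1221.84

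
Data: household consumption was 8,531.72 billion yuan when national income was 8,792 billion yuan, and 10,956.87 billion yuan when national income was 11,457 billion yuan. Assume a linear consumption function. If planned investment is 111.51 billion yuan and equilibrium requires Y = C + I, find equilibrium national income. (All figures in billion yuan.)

MPC = (10956.87 − 8531.72)/(11457 − 8792) = 2425.15/2665 = 0.91
a = 8531.72 − 0.91(8792) = 531
Equilibrium: Y = 531 + 0.91Y + 111.51
0.09Y = 642.51, so Y = 642.51/0.09 = 7139

Y = 7139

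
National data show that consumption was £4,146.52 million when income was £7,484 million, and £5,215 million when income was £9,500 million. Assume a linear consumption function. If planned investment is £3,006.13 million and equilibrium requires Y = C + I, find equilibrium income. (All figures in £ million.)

Y = 6779

MPC = (5215 − 4146.52)/(9500 − 7484) = 1068.48/2016 = 0.53
a = 4146.52 − 0.53(7484) = 180
Equilibrium: Y = 180 + 0.53Y + 3006.13
0.47Y = 3186.13, so Y = 3186.13/0.47 = 6779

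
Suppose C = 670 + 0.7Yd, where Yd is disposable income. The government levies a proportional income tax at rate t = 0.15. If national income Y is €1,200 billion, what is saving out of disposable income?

S = -364

Yd = (1 − 0.15)(1200) = 0.85(1200) = 1020
C = 670 + 0.7(1020) = 670 + 714 = 1384
S = Yd − C = 1020 − 1384 = -364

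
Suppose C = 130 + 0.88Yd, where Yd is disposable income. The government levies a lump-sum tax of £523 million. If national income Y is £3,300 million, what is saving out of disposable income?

S = 203.24

Yd = Y − T = 3300 − 523 = 2777
C = 130 + 0.88(2777) = 130 + 2443.76 = 2573.76
S = Yd − C = 2777 − 2573.76 = 203.24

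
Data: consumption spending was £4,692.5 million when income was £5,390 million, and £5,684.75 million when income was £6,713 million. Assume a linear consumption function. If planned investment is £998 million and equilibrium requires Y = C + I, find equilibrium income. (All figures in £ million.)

MPC = (5684.75 − 4692.5)/(6713 − 5390) = 992.25/1323 = 0.75
a = 4692.5 − 0.75(5390) = 650
Equilibrium: Y = 650 + 0.75Y + 998
0.25Y = 1648, so Y = 1648/0.25 = 6592

Y = 6592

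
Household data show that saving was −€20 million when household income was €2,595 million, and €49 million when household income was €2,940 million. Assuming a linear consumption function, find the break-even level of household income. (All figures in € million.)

Y = 2695

MPS = ΔS/ΔY = (49 − (-20))/(2940 − 2595) = 69/345 = 0.2
MPC = 1 − MPS = 0.8
From S(2595) = -20: −a + 0.2(2595) = -20, so a = 519 − (-20) = 539
Break-even (S = 0): Y = a/MPS = 539/0.2 = 2695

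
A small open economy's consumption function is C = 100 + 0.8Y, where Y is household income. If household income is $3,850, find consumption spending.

C = 100 + 0.8(3850) = 100 + 3080 = 3180

C = 3180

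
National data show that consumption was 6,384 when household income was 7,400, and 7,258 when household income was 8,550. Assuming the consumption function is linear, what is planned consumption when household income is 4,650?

C = 4294

MPC = (7258 − 6384)/(8550 − 7400) = 874/1150 = 0.76
a = 6384 − 0.76(7400) = 6384 − 5624 = 760
C = 760 + 0.76(4650) = 760 + 3534 = 4294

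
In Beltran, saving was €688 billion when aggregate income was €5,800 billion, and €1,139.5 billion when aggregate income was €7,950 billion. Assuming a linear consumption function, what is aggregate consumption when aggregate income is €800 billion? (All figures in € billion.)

C = 1162

MPS = ΔS/ΔY = (1139.5 − 688)/(7950 − 5800) = 451.5/2150 = 0.21
MPC = 1 − MPS = 0.79
Autonomous saving = 688 − 0.21(5800) = -530, so a = 530
C = 530 + 0.79(800) = 530 + 632 = 1162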